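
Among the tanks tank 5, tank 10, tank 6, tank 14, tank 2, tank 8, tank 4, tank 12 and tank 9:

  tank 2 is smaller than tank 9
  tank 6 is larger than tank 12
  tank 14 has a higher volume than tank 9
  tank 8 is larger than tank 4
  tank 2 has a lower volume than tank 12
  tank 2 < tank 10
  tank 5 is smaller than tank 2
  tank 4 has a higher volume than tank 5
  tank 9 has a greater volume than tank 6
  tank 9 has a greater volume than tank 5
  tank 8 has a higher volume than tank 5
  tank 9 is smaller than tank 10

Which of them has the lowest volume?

Chaining upward from tank 5: directly above it, tank 4, tank 8, tank 2, tank 9; then tank 12, tank 10, tank 14; then tank 6.
That covers every other element, and nothing is given below tank 5, so tank 5 is the lowest volume.

tank 5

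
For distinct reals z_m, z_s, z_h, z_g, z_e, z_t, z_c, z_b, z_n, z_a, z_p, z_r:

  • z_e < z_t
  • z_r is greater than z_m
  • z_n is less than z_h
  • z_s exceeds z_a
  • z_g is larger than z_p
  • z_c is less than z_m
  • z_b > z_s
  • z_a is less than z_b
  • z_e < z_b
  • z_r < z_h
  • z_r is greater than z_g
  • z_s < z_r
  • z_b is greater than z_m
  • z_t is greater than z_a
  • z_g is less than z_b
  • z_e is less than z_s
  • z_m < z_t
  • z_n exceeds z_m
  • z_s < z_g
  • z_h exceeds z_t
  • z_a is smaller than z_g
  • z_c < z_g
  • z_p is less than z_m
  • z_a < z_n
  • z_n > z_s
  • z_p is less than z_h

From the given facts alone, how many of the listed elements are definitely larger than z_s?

From z_s the given relations immediately reach z_g, z_n, z_r, z_b.
From those, z_h — 5 in total.
Nothing else is reachable above z_s; 5 in all.

5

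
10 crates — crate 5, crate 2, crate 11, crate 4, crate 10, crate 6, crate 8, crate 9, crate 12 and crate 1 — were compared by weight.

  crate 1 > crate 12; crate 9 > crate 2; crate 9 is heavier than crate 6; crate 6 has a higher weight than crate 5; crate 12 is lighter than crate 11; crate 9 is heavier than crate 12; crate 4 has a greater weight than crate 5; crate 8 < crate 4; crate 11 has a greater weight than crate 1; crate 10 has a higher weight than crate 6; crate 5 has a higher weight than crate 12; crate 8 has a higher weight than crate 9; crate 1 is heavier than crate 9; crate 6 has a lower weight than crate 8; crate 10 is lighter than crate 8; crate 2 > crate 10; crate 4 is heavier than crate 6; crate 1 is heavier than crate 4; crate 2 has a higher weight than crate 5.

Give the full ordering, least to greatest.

The consecutive links are each given: crate 12 < crate 5; crate 5 < crate 6; crate 6 < crate 10; crate 10 < crate 2; crate 2 < crate 9; crate 9 < crate 8; crate 8 < crate 4; crate 4 < crate 1; crate 1 < crate 11.

crate 12 < crate 5 < crate 6 < crate 10 < crate 2 < crate 9 < crate 8 < crate 4 < crate 1 < crate 11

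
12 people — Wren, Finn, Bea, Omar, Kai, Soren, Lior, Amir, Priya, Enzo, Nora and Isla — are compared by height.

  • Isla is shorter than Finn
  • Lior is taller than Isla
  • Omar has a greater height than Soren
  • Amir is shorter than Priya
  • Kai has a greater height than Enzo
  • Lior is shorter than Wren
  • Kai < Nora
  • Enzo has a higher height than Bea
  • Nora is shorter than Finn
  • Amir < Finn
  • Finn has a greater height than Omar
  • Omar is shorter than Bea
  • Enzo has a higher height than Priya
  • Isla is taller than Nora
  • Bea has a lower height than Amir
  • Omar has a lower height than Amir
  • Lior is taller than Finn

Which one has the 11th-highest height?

Omar

Piecing the relations together gives one ordering: Soren < Omar < Bea < Amir < Priya < Enzo < Kai < Nora < Isla < Finn < Lior < Wren.
Counting 11 from the largest end gives Omar.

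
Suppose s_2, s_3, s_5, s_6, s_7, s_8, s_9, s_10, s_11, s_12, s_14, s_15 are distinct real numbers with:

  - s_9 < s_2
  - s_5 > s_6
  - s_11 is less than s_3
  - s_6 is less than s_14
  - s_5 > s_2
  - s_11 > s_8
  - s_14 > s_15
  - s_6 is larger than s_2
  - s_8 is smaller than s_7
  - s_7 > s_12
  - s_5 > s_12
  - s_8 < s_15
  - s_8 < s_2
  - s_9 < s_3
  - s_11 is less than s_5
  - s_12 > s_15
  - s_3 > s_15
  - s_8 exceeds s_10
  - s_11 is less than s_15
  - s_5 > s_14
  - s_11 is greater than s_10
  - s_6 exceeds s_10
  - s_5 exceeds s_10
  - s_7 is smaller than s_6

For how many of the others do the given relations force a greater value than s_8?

9

The elements the relations force above s_8 are s_11, s_15, s_12, s_7, s_2, s_6, s_14, s_3, s_5 — no chain reaches any other.
That is 9.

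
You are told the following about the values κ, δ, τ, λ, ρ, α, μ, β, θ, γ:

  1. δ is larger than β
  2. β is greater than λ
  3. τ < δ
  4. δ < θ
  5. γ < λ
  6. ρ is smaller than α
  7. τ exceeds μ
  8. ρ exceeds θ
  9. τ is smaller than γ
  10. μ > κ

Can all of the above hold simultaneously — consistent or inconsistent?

Every relation is compatible with κ < μ < τ < γ < λ < β < δ < θ < ρ < α; the set is consistent.

consistent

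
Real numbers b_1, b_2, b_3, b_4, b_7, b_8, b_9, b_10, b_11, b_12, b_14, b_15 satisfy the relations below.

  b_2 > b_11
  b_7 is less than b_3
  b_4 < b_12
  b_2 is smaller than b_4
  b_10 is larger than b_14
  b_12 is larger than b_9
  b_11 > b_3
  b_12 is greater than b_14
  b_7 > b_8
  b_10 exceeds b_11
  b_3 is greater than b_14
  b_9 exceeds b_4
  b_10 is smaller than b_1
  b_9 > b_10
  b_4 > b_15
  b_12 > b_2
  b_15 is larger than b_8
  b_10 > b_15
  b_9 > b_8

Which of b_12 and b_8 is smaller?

The relevant relations are b_8 < b_7; b_7 < b_3; b_3 < b_11; b_11 < b_2; b_2 < b_4; b_4 < b_9; b_9 < b_12.
Chaining these gives b_8 < b_7 < b_3 < b_11 < b_2 < b_4 < b_9 < b_12.
So b_8 < b_12; b_8 is the smaller of the two.

b_8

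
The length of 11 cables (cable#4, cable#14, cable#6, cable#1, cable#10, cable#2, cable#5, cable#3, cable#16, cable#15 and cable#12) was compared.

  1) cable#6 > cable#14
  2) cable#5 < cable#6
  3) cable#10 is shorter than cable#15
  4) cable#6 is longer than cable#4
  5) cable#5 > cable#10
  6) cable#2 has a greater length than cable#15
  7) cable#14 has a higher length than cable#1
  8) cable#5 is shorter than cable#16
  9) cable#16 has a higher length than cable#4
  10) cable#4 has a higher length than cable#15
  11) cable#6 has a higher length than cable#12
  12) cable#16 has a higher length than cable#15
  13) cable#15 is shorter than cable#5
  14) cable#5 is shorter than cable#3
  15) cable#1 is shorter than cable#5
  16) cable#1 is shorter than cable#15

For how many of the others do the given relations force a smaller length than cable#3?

4

Directly below cable#3: cable#5.
One step further: cable#10, cable#1, cable#15 (4 so far).
Nothing else is reachable below cable#3; 4 in all.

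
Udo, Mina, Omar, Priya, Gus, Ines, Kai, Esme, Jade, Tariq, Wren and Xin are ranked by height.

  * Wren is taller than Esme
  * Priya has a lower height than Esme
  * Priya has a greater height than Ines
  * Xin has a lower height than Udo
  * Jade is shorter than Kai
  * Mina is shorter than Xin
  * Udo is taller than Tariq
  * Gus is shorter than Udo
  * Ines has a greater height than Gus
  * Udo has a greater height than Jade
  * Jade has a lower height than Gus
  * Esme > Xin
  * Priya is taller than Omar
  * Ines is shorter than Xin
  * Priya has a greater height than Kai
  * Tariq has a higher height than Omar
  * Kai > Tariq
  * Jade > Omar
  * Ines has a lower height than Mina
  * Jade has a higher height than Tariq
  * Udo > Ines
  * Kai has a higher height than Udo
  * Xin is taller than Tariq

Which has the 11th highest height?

Tariq

Piecing the relations together gives one ordering: Omar < Tariq < Jade < Gus < Ines < Mina < Xin < Udo < Kai < Priya < Esme < Wren.
Counting 11 from the largest end gives Tariq.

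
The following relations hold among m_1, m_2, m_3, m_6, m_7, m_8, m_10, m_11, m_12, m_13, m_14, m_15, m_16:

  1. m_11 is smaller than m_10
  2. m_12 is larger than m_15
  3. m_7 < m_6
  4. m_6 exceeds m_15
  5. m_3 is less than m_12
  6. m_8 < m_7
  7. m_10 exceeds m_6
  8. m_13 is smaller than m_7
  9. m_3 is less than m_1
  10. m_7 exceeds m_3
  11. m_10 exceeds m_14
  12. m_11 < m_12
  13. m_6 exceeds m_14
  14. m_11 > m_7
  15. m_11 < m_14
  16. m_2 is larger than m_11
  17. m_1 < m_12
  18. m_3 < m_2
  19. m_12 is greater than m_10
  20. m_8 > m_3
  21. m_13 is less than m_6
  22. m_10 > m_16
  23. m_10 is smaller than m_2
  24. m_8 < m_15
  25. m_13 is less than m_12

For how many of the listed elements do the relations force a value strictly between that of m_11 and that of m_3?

Chaining upward from m_3 reaches: m_8, m_15, m_7, m_14, m_6, m_10, m_2, m_1, m_12.
Chaining downward from m_11 reaches: m_8, m_13, m_7.
Strictly between m_3 and m_11 are those in both lists: m_8, m_7 — 2 elements.

2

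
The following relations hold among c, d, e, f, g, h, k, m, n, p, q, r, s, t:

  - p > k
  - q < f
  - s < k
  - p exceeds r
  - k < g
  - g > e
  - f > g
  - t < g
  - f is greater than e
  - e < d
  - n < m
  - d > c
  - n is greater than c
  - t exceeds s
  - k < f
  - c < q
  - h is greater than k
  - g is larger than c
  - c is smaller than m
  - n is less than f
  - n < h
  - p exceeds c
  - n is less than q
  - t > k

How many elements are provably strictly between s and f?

3

Chaining upward from s reaches: k, p, h, t, g.
Chaining downward from f reaches: c, n, k, e, q, t, g.
Strictly between s and f are those in both lists: k, t, g — 3 elements.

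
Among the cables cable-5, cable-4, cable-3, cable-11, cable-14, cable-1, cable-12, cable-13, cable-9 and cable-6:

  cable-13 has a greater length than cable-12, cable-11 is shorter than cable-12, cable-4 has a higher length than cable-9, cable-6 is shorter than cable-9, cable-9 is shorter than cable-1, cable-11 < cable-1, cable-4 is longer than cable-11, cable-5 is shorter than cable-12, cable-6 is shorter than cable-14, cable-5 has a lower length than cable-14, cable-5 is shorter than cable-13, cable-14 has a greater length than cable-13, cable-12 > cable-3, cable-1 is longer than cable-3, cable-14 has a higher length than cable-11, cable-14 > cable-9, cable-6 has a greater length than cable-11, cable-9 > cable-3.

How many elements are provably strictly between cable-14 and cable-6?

1

The relations place cable-6 below cable-14. An element lies strictly between them when it is forced above cable-6 and also forced below cable-14.
Above cable-6: {cable-9, cable-1, cable-4}. Below cable-14: {cable-11, cable-3, cable-5, cable-9, cable-12, cable-13}.
Intersection: {cable-9} — 1.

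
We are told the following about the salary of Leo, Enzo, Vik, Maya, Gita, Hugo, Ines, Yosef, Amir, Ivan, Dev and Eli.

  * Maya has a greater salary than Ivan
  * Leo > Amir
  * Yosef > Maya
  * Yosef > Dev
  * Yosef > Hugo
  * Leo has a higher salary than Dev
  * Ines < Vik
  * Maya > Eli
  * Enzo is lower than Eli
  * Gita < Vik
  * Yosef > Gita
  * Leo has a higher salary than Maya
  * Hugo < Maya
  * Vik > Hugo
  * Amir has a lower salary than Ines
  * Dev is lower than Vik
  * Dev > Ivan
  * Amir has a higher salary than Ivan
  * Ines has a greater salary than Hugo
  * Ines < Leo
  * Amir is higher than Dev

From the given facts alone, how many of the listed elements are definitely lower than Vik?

Directly below Vik: Hugo, Dev, Gita, Ines.
One step further: Ivan, Amir (6 so far).
Nothing else is reachable below Vik; 6 in all.

6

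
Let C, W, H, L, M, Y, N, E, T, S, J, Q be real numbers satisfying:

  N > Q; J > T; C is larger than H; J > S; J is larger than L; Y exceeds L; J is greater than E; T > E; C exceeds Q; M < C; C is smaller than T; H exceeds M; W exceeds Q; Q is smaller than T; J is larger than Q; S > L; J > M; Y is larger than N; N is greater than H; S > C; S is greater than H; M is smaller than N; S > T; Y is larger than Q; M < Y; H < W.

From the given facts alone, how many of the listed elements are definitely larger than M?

8

From M the given relations immediately reach H, C, N, J, Y.
From those, T, S, W — 8 in total.
Nothing else is reachable above M; 8 in all.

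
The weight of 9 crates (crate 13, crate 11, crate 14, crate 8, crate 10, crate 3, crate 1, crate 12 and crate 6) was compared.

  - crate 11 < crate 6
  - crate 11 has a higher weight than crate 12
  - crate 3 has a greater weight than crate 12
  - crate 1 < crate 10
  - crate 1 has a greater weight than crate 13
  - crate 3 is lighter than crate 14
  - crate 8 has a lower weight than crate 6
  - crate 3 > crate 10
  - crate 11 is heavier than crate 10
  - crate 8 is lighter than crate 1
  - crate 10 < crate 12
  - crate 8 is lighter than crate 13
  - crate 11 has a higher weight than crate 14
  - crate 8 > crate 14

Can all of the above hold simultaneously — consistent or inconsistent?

inconsistent

Chaining the given relations yields crate 8 < crate 13 < crate 1 < crate 10 < crate 12 < crate 3 < crate 14, so crate 8 < crate 14. But one relation states crate 14 < crate 8. These cannot both hold.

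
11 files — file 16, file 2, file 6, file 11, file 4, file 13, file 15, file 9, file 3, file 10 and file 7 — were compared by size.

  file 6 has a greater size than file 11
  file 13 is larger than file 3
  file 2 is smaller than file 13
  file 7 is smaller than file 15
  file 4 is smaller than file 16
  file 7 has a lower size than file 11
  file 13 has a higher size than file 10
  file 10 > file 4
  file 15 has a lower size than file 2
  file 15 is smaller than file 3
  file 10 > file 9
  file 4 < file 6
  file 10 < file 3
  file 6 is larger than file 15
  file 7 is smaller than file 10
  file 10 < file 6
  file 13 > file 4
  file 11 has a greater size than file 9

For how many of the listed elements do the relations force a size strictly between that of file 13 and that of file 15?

2

The relations place file 15 below file 13. An element lies strictly between them when it is forced above file 15 and also forced below file 13.
Above file 15: {file 3, file 2, file 6}. Below file 13: {file 9, file 7, file 4, file 10, file 3, file 2}.
Intersection: {file 3, file 2} — 2.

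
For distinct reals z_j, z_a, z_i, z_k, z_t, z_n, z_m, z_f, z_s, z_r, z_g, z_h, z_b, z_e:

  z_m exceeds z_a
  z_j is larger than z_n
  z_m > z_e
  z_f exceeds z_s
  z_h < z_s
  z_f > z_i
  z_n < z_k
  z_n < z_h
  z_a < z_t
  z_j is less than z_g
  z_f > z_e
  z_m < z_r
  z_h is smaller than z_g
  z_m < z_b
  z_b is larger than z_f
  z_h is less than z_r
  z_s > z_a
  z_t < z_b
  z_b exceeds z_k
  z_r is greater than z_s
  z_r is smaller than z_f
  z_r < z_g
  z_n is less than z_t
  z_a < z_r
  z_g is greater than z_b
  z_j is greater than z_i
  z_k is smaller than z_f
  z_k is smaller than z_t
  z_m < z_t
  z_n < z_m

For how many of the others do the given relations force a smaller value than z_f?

Directly below z_f: z_s, z_i, z_k, z_e, z_r.
One step further: z_n, z_h, z_a, z_m (9 so far).
No other element is forced below z_f by the given relations, so the count is 9.

9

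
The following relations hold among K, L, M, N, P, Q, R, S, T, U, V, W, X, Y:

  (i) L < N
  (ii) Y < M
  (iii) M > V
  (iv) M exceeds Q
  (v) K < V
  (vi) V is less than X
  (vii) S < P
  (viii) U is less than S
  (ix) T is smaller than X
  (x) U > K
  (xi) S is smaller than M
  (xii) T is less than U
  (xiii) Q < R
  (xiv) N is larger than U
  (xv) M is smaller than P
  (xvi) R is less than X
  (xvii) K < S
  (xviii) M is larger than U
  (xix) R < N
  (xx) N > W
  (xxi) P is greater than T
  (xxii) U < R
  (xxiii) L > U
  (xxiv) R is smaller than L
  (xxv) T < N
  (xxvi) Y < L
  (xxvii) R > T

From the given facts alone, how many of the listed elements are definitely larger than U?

Directly above U: R, S, M, L, N.
One step further: P, X (7 so far).
No other element is forced above U by the given relations, so the count is 7.

7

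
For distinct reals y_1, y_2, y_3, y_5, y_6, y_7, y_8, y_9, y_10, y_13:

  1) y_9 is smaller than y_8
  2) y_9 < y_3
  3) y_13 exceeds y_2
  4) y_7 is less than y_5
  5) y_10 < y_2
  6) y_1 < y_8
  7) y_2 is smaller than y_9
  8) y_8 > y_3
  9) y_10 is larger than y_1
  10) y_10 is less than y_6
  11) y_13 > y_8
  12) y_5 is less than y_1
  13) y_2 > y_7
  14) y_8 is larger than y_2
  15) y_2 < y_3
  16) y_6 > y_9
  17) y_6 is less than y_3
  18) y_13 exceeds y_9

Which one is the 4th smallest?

y_10

Chaining the given pairs: y_7 < y_5 < y_1 < y_10 < y_2 < y_9 < y_6 < y_3 < y_8 < y_13.
The 4th smallest is y_10.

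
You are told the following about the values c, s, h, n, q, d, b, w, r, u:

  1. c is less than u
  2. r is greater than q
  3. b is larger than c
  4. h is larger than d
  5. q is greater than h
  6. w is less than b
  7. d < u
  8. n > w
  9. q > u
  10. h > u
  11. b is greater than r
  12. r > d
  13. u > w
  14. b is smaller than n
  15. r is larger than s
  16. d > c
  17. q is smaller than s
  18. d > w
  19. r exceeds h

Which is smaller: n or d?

Chaining the given relations: d < h < q < s < r < b < n.
So d < n; d is the smaller of the two.

d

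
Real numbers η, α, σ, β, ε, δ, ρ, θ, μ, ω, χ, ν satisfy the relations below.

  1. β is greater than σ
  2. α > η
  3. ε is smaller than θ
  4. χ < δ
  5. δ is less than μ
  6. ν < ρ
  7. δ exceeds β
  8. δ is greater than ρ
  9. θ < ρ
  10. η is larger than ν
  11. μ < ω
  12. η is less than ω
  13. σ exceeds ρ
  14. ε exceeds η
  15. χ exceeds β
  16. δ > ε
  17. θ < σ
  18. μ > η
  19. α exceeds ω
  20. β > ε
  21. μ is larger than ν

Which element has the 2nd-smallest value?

Piecing the relations together gives one ordering: ν < η < ε < θ < ρ < σ < β < χ < δ < μ < ω < α.
The 2nd smallest is η.

η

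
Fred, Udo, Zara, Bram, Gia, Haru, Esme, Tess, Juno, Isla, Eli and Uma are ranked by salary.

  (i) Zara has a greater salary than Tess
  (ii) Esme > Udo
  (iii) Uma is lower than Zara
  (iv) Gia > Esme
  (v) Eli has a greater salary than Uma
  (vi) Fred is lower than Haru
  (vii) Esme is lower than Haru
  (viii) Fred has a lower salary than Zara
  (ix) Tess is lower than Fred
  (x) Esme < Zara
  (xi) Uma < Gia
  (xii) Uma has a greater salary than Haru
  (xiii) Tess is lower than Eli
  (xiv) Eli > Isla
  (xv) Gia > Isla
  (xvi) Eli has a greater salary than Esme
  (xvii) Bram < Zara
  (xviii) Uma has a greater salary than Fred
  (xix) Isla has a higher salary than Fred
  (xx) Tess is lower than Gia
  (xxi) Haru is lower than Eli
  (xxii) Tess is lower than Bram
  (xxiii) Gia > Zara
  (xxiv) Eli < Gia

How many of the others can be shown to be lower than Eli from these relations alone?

From Eli the given relations immediately reach Tess, Esme, Isla, Haru, Uma.
From those, Udo, Fred — 7 in total.
Nothing else is reachable below Eli; 7 in all.

7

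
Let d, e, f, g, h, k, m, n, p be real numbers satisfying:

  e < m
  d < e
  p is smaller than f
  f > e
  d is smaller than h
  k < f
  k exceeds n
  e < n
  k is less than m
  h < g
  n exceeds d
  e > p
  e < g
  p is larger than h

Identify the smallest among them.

Chaining upward from d: directly above it, h, e, n; then p, k, g, f, m.
That covers every other element, and nothing is given below d, so d is the smallest.

d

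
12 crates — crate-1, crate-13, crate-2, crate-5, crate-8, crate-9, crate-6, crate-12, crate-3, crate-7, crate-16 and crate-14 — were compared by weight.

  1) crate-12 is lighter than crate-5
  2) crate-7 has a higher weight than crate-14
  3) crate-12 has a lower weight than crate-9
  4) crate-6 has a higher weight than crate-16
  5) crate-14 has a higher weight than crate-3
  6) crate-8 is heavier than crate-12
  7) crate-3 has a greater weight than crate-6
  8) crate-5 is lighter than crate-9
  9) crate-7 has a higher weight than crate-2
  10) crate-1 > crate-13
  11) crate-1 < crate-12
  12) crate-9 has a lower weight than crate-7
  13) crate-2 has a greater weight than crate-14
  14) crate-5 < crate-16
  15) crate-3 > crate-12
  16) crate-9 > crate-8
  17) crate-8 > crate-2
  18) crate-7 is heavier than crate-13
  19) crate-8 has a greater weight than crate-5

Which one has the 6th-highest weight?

crate-3

The consecutive relations fix a unique order: crate-13 < crate-1 < crate-12 < crate-5 < crate-16 < crate-6 < crate-3 < crate-14 < crate-2 < crate-8 < crate-9 < crate-7.
Counting 6 from the largest end gives crate-3.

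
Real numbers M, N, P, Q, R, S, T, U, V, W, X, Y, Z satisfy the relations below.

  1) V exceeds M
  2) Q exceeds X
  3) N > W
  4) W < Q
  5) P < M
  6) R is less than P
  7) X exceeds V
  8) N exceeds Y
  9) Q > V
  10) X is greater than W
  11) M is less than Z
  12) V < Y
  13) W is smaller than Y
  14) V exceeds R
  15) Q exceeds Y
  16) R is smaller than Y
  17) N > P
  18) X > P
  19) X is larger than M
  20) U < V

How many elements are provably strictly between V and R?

2

The relations place R below V. An element lies strictly between them when it is forced above R and also forced below V.
Above R: {P, M, Y, N, Z, X, Q}. Below V: {U, P, M}.
Intersection: {P, M} — 2.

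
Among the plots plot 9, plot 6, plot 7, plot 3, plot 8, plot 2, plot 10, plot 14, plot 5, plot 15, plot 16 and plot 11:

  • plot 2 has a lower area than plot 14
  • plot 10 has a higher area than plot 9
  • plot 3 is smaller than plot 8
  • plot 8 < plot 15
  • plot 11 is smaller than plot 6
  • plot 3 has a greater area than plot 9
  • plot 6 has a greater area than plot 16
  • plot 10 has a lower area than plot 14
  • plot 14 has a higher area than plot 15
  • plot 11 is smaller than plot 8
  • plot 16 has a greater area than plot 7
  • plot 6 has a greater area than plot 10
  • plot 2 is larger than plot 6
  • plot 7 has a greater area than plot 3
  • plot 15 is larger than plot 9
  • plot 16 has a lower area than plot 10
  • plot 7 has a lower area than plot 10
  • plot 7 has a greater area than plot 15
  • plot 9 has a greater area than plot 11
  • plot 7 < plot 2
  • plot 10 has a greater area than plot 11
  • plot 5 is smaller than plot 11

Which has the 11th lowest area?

Piecing the relations together gives one ordering: plot 5 < plot 11 < plot 9 < plot 3 < plot 8 < plot 15 < plot 7 < plot 16 < plot 10 < plot 6 < plot 2 < plot 14.
The 11th smallest is plot 2.

plot 2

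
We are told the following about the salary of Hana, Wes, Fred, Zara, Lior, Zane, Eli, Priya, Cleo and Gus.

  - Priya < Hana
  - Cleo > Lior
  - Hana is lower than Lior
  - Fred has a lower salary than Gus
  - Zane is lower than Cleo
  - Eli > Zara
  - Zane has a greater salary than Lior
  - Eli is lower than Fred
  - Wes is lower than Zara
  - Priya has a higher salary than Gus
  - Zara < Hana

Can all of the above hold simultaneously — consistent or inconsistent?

The single ordering Wes < Zara < Eli < Fred < Gus < Priya < Hana < Lior < Zane < Cleo satisfies every listed relation, so no contradiction arises.

consistent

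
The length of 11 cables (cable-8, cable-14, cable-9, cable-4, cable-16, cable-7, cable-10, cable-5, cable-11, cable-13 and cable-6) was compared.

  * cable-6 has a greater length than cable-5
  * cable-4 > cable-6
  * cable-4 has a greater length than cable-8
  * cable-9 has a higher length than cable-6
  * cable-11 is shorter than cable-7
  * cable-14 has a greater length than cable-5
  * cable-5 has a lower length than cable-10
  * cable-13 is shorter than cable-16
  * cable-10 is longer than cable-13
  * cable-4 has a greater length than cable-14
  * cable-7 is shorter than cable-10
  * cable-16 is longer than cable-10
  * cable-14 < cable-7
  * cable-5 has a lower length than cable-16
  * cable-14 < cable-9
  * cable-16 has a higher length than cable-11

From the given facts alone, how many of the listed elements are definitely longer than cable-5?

7

Directly above cable-5: cable-6, cable-14, cable-10, cable-16.
One step further: cable-4, cable-9, cable-7 (7 so far).
Nothing else is reachable above cable-5; 7 in all.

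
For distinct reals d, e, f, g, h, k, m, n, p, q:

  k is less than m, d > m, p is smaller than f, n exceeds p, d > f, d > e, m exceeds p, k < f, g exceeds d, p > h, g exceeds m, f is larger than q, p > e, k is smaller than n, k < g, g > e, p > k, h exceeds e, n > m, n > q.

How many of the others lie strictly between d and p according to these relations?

Chaining upward from p reaches: m, f, n, g.
Chaining downward from d reaches: e, q, h, k, m, f.
Strictly between p and d are those in both lists: m, f — 2 elements.

2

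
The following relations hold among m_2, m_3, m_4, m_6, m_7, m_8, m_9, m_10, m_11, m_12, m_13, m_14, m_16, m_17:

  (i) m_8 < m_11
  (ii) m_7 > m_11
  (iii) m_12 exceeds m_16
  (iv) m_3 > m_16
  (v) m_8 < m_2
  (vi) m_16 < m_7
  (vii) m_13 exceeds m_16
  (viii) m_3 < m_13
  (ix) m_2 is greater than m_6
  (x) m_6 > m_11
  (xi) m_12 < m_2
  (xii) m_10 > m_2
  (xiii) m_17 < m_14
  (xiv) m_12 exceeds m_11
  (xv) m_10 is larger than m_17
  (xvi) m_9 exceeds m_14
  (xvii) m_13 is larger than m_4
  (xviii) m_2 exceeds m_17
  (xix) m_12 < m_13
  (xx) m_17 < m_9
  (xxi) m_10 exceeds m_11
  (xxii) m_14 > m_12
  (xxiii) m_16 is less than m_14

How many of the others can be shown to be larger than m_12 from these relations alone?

The elements the relations force above m_12 are m_14, m_9, m_2, m_10, m_13 — no chain reaches any other.
That is 5.

5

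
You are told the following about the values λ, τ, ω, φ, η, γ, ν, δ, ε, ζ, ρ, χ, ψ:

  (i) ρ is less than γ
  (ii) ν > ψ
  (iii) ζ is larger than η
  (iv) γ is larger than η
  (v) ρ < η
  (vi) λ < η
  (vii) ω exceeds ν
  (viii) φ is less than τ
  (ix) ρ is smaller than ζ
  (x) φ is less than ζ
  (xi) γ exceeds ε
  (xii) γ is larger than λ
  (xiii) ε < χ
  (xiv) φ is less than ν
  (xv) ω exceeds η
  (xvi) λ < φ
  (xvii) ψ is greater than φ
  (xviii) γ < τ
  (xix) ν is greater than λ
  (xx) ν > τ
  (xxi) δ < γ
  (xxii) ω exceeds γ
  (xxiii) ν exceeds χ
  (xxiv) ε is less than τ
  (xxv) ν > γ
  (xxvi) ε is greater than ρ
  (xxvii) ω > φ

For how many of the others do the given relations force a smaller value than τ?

The elements the relations force below τ are ρ, λ, η, φ, ε, δ, γ — no chain reaches any other.
That is 7.

7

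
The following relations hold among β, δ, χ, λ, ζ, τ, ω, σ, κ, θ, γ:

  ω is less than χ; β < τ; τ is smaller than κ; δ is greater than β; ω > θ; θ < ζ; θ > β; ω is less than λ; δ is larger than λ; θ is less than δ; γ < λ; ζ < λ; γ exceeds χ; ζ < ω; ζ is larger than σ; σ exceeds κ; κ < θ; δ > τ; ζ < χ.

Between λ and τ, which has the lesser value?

τ < κ and κ < σ give τ < σ.
With σ < ζ: τ < κ < σ < ζ.
Then ζ < ω extends the chain to ω.
With ω < χ: τ < κ < σ < ζ < ω < χ.
With χ < γ: τ < κ < σ < ζ < ω < χ < γ.
Then γ < λ extends the chain to λ.
So τ < λ; τ is the smaller of the two.

τ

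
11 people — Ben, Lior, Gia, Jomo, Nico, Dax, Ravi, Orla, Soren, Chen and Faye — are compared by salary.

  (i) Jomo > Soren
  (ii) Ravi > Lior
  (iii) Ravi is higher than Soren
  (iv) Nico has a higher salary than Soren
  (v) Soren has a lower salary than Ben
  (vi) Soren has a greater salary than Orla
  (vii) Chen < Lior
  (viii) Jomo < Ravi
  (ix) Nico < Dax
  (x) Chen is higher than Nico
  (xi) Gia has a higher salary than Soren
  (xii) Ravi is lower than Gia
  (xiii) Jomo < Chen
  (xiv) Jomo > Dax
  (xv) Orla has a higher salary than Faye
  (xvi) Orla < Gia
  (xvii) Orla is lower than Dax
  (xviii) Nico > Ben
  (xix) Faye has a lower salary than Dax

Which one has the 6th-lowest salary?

Dax

Piecing the relations together gives one ordering: Faye < Orla < Soren < Ben < Nico < Dax < Jomo < Chen < Lior < Ravi < Gia.
Counting 6 from the smallest end gives Dax.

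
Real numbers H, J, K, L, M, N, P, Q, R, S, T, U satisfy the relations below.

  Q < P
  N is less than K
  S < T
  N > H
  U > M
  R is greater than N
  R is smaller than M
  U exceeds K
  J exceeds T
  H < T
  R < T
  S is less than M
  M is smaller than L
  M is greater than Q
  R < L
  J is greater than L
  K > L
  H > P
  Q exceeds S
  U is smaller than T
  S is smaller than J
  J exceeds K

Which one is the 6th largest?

Chaining the given pairs: S < Q < P < H < N < R < M < L < K < U < T < J.
Counting 6 from the largest end gives M.

M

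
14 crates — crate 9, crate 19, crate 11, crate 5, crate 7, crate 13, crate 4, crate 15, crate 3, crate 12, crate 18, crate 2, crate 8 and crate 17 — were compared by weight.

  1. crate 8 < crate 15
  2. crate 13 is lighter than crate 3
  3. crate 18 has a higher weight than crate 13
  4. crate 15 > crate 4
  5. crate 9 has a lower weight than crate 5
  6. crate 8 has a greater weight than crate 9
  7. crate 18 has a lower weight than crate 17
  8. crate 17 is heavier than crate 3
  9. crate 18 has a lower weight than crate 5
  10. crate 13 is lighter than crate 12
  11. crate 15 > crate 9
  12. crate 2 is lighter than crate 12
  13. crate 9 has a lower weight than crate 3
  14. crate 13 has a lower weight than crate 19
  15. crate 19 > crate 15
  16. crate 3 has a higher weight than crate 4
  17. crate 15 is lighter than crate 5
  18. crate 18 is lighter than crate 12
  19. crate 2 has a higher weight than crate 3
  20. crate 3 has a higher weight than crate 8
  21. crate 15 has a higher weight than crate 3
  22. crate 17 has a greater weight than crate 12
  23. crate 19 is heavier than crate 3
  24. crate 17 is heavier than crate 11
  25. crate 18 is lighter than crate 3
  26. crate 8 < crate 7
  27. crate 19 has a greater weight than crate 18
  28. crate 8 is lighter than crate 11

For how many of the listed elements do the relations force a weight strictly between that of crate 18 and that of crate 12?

Chaining upward from crate 18 reaches: crate 3, crate 2, crate 15, crate 19, crate 17, crate 5.
Chaining downward from crate 12 reaches: crate 9, crate 8, crate 13, crate 4, crate 3, crate 2.
Strictly between crate 18 and crate 12 are those in both lists: crate 3, crate 2 — 2 elements.

2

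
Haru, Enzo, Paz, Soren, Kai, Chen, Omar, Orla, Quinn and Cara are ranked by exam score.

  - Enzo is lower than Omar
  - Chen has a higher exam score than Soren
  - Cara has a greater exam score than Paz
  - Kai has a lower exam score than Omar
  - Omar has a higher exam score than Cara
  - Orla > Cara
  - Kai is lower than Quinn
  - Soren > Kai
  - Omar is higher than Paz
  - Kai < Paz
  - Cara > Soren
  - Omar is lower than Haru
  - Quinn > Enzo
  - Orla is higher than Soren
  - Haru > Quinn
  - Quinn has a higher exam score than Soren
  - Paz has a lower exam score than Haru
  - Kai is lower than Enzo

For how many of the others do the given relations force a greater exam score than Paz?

Directly above Paz: Cara, Omar, Haru.
One step further: Orla (4 so far).
Nothing else is reachable above Paz; 4 in all.

4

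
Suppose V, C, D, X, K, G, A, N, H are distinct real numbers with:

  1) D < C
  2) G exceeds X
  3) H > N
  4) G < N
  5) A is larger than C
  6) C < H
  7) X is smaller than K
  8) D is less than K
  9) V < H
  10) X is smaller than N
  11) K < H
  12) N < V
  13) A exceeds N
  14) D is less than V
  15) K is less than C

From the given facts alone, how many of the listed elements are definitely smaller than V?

4

Directly below V: N, D.
One step further: X, G (4 so far).
Nothing else is reachable below V; 4 in all.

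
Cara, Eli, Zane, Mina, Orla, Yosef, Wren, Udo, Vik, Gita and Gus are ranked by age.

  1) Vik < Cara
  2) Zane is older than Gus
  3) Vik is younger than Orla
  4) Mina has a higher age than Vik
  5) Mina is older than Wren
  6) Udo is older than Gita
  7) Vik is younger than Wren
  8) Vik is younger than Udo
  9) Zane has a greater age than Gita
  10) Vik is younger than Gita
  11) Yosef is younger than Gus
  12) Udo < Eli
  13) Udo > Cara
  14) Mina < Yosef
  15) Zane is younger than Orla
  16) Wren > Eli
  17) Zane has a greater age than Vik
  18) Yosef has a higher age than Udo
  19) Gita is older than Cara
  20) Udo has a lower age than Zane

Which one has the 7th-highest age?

Piecing the relations together gives one ordering: Vik < Cara < Gita < Udo < Eli < Wren < Mina < Yosef < Gus < Zane < Orla.
Counting 7 from the largest end gives Eli.

Eli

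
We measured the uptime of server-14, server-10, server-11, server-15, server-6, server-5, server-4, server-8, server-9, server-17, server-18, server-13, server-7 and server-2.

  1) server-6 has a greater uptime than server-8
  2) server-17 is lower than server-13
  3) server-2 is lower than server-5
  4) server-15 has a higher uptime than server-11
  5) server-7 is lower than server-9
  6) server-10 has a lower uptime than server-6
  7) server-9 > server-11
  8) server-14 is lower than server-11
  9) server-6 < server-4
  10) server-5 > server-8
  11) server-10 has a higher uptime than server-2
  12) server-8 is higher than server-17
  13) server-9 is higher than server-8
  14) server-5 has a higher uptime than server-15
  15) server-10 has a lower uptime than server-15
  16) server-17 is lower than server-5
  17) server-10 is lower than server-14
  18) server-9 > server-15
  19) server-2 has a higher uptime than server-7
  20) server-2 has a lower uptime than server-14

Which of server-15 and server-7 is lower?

server-7

The relevant relations are server-7 < server-2; server-2 < server-10; server-10 < server-14; server-14 < server-11; server-11 < server-15.
Together: server-7 < server-2 < server-10 < server-14 < server-11 < server-15.
So server-7 < server-15; server-7 is the lower of the two.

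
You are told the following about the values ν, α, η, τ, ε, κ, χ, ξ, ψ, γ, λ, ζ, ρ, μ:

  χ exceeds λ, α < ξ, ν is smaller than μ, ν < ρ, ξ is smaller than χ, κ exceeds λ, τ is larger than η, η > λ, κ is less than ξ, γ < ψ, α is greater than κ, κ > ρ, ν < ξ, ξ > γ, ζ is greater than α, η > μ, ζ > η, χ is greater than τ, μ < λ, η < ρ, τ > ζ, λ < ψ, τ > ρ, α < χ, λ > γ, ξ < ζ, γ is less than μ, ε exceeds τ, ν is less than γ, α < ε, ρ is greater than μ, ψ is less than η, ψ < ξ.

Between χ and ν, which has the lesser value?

ν

ν < γ < μ < λ < ψ < η < ρ < κ < α < ξ < ζ < τ < χ, by transitivity through γ, μ, λ, ψ, η, ρ, κ, α, ξ, ζ, τ.
So ν < χ; ν is the smaller of the two.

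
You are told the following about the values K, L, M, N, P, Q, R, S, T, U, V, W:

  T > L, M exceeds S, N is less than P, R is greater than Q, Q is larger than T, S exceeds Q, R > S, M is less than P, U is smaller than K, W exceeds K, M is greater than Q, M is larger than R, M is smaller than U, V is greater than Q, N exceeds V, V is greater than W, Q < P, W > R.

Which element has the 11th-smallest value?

Chaining the given pairs: L < T < Q < S < R < M < U < K < W < V < N < P.
The 11th smallest is N.

N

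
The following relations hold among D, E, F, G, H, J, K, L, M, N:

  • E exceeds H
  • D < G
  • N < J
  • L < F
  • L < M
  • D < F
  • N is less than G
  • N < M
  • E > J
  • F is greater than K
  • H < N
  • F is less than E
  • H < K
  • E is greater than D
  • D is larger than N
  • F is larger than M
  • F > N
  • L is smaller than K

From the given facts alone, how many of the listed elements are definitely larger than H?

Directly above H: N, K, E.
One step further: J, D, M, F, G (8 so far).
Nothing else is reachable above H; 8 in all.

8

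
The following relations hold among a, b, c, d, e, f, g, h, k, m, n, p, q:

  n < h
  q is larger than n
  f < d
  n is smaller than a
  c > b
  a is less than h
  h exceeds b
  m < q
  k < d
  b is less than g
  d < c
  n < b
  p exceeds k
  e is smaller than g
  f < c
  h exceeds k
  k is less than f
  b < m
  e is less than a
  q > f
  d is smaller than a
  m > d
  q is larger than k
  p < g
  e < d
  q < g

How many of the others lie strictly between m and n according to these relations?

The relations place n below m. An element lies strictly between them when it is forced above n and also forced below m.
Above n: {b, q, a, c, h, g}. Below m: {k, f, e, b, d}.
Intersection: {b} — 1.

1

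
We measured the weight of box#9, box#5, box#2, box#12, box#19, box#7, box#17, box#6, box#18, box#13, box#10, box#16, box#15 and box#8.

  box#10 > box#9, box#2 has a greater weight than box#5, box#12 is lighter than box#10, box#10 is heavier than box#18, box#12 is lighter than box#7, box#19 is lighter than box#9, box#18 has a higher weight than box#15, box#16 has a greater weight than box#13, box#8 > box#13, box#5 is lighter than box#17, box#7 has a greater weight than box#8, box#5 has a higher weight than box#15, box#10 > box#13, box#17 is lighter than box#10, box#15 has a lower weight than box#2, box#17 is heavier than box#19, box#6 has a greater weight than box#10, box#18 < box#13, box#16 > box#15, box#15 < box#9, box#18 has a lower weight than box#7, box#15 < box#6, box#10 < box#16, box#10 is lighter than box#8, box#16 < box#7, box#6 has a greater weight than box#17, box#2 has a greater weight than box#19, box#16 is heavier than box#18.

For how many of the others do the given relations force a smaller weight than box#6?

9

From box#6 the given relations immediately reach box#15, box#17, box#10.
From those, box#19, box#9, box#12, box#5, box#18, box#13 — 9 in total.
Nothing else is reachable below box#6; 9 in all.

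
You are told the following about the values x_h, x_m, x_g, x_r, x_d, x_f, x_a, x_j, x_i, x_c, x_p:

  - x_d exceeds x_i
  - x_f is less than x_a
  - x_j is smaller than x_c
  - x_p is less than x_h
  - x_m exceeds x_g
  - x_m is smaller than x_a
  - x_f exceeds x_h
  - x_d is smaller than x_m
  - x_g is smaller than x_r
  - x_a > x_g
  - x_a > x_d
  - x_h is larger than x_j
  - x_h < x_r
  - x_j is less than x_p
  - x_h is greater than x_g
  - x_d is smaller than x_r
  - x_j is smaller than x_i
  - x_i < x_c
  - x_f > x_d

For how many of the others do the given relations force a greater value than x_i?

Directly above x_i: x_d, x_c.
One step further: x_m, x_f, x_a, x_r (6 so far).
No other element is forced above x_i by the given relations, so the count is 6.

6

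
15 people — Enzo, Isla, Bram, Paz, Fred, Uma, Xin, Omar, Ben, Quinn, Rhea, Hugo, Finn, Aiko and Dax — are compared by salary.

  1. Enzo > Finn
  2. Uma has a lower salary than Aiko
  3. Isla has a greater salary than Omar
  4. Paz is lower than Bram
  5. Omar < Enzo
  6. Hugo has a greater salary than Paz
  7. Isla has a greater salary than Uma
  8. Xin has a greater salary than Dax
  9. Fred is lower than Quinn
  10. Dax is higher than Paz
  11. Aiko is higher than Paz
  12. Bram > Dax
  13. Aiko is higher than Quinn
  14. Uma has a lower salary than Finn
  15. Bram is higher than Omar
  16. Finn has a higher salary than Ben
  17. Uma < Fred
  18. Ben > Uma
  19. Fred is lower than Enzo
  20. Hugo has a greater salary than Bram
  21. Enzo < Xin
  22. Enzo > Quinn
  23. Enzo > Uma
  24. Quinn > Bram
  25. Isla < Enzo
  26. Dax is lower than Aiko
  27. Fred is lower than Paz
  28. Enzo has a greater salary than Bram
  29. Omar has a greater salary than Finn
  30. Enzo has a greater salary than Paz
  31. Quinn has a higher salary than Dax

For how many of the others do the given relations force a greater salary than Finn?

8

Directly above Finn: Omar, Enzo.
One step further: Isla, Bram, Xin (5 so far).
One step further: Quinn, Hugo (7 so far).
One step further: Aiko (8 so far).
Nothing else is reachable above Finn; 8 in all.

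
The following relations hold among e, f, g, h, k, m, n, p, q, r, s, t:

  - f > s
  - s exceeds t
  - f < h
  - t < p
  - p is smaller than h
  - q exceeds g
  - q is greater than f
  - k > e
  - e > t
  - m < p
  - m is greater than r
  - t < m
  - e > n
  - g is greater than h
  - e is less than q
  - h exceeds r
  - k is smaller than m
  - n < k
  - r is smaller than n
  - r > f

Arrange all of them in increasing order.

t < s < f < r < n < e < k < m < p < h < g < q

Each adjacent pair is fixed by a given relation: t < s; s < f; f < r; r < n; n < e; e < k; k < m; m < p; p < h; h < g; g < q. Chaining them end to end gives the full order.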